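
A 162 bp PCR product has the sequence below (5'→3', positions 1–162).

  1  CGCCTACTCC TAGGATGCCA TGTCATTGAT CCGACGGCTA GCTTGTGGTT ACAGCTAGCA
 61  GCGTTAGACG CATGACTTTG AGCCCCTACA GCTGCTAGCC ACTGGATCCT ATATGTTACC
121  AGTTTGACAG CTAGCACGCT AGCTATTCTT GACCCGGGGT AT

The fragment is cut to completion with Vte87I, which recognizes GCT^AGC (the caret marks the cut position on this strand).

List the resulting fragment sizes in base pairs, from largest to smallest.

40, 39, 36, 22, 17, 8 bp

Vte87I sites (GCTAGC) start at positions 37, 54, 94, 130, 138.
Vte87I cuts after base 3 of each site, so after positions 39, 56, 96, 132, 140.
Linear molecule, 5 cuts → 6 fragments:
  1–39 → 39 bp
  40–56 → 17 bp
  57–96 → 40 bp
  97–132 → 36 bp
  133–140 → 8 bp
  141–162 → 22 bp
Sorted largest to smallest: 40, 39, 36, 22, 17, 8 bp.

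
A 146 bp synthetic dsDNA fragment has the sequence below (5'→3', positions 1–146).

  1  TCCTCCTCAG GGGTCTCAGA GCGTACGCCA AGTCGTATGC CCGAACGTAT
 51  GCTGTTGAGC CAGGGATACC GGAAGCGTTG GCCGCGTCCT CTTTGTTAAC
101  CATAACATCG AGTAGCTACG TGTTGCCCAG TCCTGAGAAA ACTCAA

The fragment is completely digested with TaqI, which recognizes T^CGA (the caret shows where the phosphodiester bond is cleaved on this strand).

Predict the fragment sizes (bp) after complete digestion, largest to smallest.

108, 38 bp

The TaqI site (TCGA) starts at position 108.
TaqI cuts after the first base of each site, so after position 108.
Linear molecule, 1 cut → 2 fragments:
  1–108 → 108 bp
  109–146 → 38 bp
Sorted largest to smallest: 108, 38 bp.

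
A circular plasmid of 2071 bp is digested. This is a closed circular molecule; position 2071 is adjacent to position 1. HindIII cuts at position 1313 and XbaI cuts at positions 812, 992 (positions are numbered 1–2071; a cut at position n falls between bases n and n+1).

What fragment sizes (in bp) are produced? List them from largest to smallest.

Combined cut positions (sorted): 812, 992, 1313.
Circular molecule, 3 cuts → 3 fragments:
  992 − 812 = 180 bp
  1313 − 992 = 321 bp
  wrap: 2071 − 1313 + 812 = 1570 bp
Sorted largest to smallest: 1570, 321, 180 bp.

1570, 321, 180 bp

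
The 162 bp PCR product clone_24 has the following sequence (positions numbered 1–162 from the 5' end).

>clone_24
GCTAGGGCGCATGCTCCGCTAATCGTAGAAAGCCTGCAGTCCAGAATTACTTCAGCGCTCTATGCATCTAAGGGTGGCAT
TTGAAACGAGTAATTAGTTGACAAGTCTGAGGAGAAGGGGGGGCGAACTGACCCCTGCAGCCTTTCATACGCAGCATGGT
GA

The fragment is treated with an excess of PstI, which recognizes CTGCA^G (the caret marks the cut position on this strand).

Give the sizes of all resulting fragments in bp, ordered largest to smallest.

PstI sites (CTGCAG) start at positions 34, 135.
PstI cuts after base 5 of each site (before the last base), so after positions 38, 139.
Linear molecule, 2 cuts → 3 fragments:
  1–38 → 38 bp
  39–139 → 101 bp
  140–162 → 23 bp
Sorted largest to smallest: 101, 38, 23 bp.

101, 38, 23 bp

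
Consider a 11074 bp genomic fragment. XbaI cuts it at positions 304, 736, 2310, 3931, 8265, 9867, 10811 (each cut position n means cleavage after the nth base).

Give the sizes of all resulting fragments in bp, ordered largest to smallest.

Linear molecule, 7 cuts → 8 fragments:
  304 − 0 = 304 bp
  736 − 304 = 432 bp
  2310 − 736 = 1574 bp
  3931 − 2310 = 1621 bp
  8265 − 3931 = 4334 bp
  9867 − 8265 = 1602 bp
  10811 − 9867 = 944 bp
  11074 − 10811 = 263 bp
Sorted largest to smallest: 4334, 1621, 1602, 1574, 944, 432, 304, 263 bp.

4334, 1621, 1602, 1574, 944, 432, 304, 263 bp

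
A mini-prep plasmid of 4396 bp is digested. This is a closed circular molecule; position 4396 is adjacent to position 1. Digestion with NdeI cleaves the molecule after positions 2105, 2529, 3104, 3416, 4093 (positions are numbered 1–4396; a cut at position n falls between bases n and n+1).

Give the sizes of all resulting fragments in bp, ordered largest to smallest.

Circular molecule, 5 cuts → 5 fragments:
  2529 − 2105 = 424 bp
  3104 − 2529 = 575 bp
  3416 − 3104 = 312 bp
  4093 − 3416 = 677 bp
  wrap: 4396 − 4093 + 2105 = 2408 bp
Sorted largest to smallest: 2408, 677, 575, 424, 312 bp.

2408, 677, 575, 424, 312 bp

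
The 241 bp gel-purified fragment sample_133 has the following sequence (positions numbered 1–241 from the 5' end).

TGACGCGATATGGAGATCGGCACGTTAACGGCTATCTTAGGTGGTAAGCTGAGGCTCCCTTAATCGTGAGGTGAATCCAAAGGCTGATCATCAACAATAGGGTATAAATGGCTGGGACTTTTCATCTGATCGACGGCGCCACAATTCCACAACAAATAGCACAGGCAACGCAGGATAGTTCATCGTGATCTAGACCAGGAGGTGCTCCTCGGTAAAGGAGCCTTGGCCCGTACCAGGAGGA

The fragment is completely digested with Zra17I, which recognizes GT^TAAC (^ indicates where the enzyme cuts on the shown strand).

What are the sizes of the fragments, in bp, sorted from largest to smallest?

216, 25 bp

The Zra17I site (GTTAAC) starts at position 24.
Zra17I cuts after base 2 of each site, so after position 25.
Linear molecule, 1 cut → 2 fragments:
  1–25 → 25 bp
  26–241 → 216 bp
Sorted largest to smallest: 216, 25 bp.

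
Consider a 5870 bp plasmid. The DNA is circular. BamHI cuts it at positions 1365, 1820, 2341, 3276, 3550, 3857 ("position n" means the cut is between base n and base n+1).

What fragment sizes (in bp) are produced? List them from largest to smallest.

Circular molecule, 6 cuts → 6 fragments:
  1820 − 1365 = 455 bp
  2341 − 1820 = 521 bp
  3276 − 2341 = 935 bp
  3550 − 3276 = 274 bp
  3857 − 3550 = 307 bp
  wrap: 5870 − 3857 + 1365 = 3378 bp
Sorted largest to smallest: 3378, 935, 521, 455, 307, 274 bp.

3378, 935, 521, 455, 307, 274 bp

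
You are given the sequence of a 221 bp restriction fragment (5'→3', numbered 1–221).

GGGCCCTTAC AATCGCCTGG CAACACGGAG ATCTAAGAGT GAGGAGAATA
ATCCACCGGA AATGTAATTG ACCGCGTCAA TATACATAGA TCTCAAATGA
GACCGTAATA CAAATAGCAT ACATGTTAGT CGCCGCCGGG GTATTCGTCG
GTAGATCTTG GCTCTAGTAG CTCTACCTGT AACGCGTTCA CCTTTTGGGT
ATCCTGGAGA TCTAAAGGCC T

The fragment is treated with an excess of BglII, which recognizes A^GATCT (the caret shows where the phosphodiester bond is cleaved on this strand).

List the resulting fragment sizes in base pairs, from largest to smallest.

BglII sites (AGATCT) start at positions 29, 88, 153, 208.
BglII cuts after the first base of each site, so after positions 29, 88, 153, 208.
Linear molecule, 4 cuts → 5 fragments:
  1–29 → 29 bp
  30–88 → 59 bp
  89–153 → 65 bp
  154–208 → 55 bp
  209–221 → 13 bp
Sorted largest to smallest: 65, 59, 55, 29, 13 bp.

65, 59, 55, 29, 13 bp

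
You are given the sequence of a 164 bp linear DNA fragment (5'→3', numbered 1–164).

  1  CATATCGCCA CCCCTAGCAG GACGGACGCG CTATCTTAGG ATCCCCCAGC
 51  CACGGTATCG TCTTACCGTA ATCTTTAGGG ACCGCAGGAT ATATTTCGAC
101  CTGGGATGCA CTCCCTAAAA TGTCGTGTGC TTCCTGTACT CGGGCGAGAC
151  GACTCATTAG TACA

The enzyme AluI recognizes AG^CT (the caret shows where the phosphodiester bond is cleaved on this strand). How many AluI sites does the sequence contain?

No occurrence of AGCT is present in the sequence.
AluI does not cut: 0 sites.

0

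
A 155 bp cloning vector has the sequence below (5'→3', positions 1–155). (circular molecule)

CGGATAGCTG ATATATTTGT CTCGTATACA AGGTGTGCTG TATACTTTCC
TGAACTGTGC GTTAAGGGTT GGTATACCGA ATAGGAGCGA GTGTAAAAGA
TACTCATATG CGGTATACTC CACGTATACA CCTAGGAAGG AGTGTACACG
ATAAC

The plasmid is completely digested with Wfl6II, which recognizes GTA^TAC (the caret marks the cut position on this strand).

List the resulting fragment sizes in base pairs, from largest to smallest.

55, 41, 32, 16, 11 bp

Wfl6II sites (GTATAC) start at positions 24, 40, 72, 113, 124.
Wfl6II cuts after base 3 of each site, so after positions 26, 42, 74, 115, 126.
Circular molecule, 5 cuts → 5 fragments:
  27–42 → 16 bp
  43–74 → 32 bp
  75–115 → 41 bp
  116–126 → 11 bp
  127–155 then 1–26 → 29 + 26 = 55 bp
Sorted largest to smallest: 55, 41, 32, 16, 11 bp.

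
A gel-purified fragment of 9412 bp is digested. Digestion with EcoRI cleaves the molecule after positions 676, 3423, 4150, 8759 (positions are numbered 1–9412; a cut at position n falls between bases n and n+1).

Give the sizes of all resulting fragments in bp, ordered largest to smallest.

4609, 2747, 727, 676, 653 bp

Linear molecule, 4 cuts → 5 fragments:
  676 − 0 = 676 bp
  3423 − 676 = 2747 bp
  4150 − 3423 = 727 bp
  8759 − 4150 = 4609 bp
  9412 − 8759 = 653 bp
Sorted largest to smallest: 4609, 2747, 727, 676, 653 bp.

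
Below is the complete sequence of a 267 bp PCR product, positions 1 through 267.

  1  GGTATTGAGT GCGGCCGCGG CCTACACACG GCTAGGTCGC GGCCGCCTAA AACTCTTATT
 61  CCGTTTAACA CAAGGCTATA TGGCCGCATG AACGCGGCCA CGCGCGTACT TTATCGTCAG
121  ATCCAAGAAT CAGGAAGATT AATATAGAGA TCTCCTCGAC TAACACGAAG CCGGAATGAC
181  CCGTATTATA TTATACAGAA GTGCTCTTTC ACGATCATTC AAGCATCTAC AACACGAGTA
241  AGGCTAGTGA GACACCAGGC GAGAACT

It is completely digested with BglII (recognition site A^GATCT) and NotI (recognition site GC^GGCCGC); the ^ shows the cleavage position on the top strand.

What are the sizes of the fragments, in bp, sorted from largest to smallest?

119, 108, 28, 12 bp

The BglII site (AGATCT) starts at position 148.
BglII cuts after the first base of each site, so after position 148.
NotI sites (GCGGCCGC) start at positions 11, 39.
NotI cuts after base 2 of each site, so after positions 12, 40.
Combined cut positions: 12, 40, 148.
Linear molecule, 3 cuts → 4 fragments:
  1–12 → 12 bp
  13–40 → 28 bp
  41–148 → 108 bp
  149–267 → 119 bp
Sorted largest to smallest: 119, 108, 28, 12 bp.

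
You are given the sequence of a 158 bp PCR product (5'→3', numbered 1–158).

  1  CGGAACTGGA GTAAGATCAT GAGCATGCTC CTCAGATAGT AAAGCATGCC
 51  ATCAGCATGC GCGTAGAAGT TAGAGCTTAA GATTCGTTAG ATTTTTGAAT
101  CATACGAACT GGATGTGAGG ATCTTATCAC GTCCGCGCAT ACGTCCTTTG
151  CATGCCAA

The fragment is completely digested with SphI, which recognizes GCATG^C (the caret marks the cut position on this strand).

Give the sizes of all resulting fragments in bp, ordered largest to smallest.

SphI sites (GCATGC) start at positions 23, 44, 55, 150.
SphI cuts after base 5 of each site (before the last base), so after positions 27, 48, 59, 154.
Linear molecule, 4 cuts → 5 fragments:
  1–27 → 27 bp
  28–48 → 21 bp
  49–59 → 11 bp
  60–154 → 95 bp
  155–158 → 4 bp
Sorted largest to smallest: 95, 27, 21, 11, 4 bp.

95, 27, 21, 11, 4 bp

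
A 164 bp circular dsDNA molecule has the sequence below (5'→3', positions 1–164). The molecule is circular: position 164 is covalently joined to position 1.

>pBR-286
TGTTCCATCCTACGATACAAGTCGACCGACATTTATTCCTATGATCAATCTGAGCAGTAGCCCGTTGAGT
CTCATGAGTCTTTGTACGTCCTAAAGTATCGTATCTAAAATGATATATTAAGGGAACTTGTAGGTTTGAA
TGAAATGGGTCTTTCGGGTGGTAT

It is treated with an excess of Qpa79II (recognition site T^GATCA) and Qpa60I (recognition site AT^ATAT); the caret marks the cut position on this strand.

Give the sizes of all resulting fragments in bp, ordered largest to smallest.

The Qpa79II site (TGATCA) starts at position 42.
Qpa79II cuts after the first base of each site, so after position 42.
The Qpa60I site (ATATAT) starts at position 113.
Qpa60I cuts after base 2 of each site, so after position 114.
Combined cut positions: 42, 114.
Circular molecule, 2 cuts → 2 fragments:
  43–114 → 72 bp
  115–164 then 1–42 → 50 + 42 = 92 bp
Sorted largest to smallest: 92, 72 bp.

92, 72 bp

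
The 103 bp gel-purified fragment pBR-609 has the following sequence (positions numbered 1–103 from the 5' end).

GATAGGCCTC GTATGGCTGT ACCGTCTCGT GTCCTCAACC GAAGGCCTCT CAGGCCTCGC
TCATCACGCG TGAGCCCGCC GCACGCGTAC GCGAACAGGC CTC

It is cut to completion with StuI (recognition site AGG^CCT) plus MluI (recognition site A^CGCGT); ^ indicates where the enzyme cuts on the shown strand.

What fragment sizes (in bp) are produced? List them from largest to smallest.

39, 17, 16, 12, 9, 6, 4 bp

StuI sites (AGGCCT) start at positions 4, 43, 52, 97.
StuI cuts after base 3 of each site, so after positions 6, 45, 54, 99.
MluI sites (ACGCGT) start at positions 66, 83.
MluI cuts after the first base of each site, so after positions 66, 83.
Combined cut positions: 6, 45, 54, 66, 83, 99.
Linear molecule, 6 cuts → 7 fragments:
  1–6 → 6 bp
  7–45 → 39 bp
  46–54 → 9 bp
  55–66 → 12 bp
  67–83 → 17 bp
  84–99 → 16 bp
  100–103 → 4 bp
Sorted largest to smallest: 39, 17, 16, 12, 9, 6, 4 bp.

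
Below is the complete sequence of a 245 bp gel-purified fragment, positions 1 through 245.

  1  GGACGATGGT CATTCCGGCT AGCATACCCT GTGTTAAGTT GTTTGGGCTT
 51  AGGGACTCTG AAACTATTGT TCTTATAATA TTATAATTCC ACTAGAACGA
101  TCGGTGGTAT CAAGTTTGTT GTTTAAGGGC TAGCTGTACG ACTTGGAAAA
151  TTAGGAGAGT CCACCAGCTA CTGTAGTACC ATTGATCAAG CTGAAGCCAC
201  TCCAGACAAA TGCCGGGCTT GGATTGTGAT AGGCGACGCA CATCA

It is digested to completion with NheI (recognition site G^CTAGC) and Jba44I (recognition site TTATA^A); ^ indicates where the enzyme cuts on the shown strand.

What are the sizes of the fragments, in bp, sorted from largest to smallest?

116, 59, 44, 18, 8 bp

NheI sites (GCTAGC) start at positions 18, 129.
NheI cuts after the first base of each site, so after positions 18, 129.
Jba44I sites (TTATAA) start at positions 73, 81.
Jba44I cuts after base 5 of each site (before the last base), so after positions 77, 85.
Combined cut positions: 18, 77, 85, 129.
Linear molecule, 4 cuts → 5 fragments:
  1–18 → 18 bp
  19–77 → 59 bp
  78–85 → 8 bp
  86–129 → 44 bp
  130–245 → 116 bp
Sorted largest to smallest: 116, 59, 44, 18, 8 bp.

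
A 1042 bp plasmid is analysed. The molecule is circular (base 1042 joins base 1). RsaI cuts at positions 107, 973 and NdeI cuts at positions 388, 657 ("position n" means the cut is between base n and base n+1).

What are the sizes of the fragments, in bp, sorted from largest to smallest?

316, 281, 269, 176 bp

Combined cut positions (sorted): 107, 388, 657, 973.
Circular molecule, 4 cuts → 4 fragments:
  388 − 107 = 281 bp
  657 − 388 = 269 bp
  973 − 657 = 316 bp
  wrap: 1042 − 973 + 107 = 176 bp
Sorted largest to smallest: 316, 281, 269, 176 bp.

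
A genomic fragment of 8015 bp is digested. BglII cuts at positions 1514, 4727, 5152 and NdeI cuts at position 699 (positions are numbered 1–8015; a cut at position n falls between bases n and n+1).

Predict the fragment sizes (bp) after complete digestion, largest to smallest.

Combined cut positions (sorted): 699, 1514, 4727, 5152.
Linear molecule, 4 cuts → 5 fragments:
  699 − 0 = 699 bp
  1514 − 699 = 815 bp
  4727 − 1514 = 3213 bp
  5152 − 4727 = 425 bp
  8015 − 5152 = 2863 bp
Sorted largest to smallest: 3213, 2863, 815, 699, 425 bp.

3213, 2863, 815, 699, 425 bp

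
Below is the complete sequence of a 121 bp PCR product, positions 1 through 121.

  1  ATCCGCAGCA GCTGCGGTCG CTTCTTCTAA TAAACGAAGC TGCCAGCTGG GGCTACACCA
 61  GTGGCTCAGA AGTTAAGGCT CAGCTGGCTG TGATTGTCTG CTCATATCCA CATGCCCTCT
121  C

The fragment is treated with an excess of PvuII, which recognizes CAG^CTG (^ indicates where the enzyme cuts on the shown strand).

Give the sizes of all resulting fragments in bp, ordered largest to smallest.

PvuII sites (CAGCTG) start at positions 9, 44, 81.
PvuII cuts after base 3 of each site, so after positions 11, 46, 83.
Linear molecule, 3 cuts → 4 fragments:
  1–11 → 11 bp
  12–46 → 35 bp
  47–83 → 37 bp
  84–121 → 38 bp
Sorted largest to smallest: 38, 37, 35, 11 bp.

38, 37, 35, 11 bp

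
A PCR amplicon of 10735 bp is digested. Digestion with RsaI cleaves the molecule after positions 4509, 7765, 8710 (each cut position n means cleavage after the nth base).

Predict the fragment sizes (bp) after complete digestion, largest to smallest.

4509, 3256, 2025, 945 bp

Linear molecule, 3 cuts → 4 fragments:
  4509 − 0 = 4509 bp
  7765 − 4509 = 3256 bp
  8710 − 7765 = 945 bp
  10735 − 8710 = 2025 bp
Sorted largest to smallest: 4509, 3256, 2025, 945 bp.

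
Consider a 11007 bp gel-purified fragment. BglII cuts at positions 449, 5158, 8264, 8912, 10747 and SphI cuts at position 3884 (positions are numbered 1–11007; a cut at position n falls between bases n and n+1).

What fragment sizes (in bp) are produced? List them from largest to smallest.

Combined cut positions (sorted): 449, 3884, 5158, 8264, 8912, 10747.
Linear molecule, 6 cuts → 7 fragments:
  449 − 0 = 449 bp
  3884 − 449 = 3435 bp
  5158 − 3884 = 1274 bp
  8264 − 5158 = 3106 bp
  8912 − 8264 = 648 bp
  10747 − 8912 = 1835 bp
  11007 − 10747 = 260 bp
Sorted largest to smallest: 3435, 3106, 1835, 1274, 648, 449, 260 bp.

3435, 3106, 1835, 1274, 648, 449, 260 bp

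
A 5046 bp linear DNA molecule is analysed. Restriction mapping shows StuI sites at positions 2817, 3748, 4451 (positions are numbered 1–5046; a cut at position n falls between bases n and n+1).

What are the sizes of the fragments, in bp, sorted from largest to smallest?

2817, 931, 703, 595 bp

Linear molecule, 3 cuts → 4 fragments:
  2817 − 0 = 2817 bp
  3748 − 2817 = 931 bp
  4451 − 3748 = 703 bp
  5046 − 4451 = 595 bp
Sorted largest to smallest: 2817, 931, 703, 595 bp.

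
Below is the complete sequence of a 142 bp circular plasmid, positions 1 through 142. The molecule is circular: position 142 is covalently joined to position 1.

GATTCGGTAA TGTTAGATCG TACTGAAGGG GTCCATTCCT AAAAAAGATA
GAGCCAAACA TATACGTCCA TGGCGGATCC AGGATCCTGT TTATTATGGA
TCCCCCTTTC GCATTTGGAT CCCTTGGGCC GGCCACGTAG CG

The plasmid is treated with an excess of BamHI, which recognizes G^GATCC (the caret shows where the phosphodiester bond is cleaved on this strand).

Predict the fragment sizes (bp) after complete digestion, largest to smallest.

BamHI sites (GGATCC) start at positions 75, 82, 98, 117.
BamHI cuts after the first base of each site, so after positions 75, 82, 98, 117.
Circular molecule, 4 cuts → 4 fragments:
  76–82 → 7 bp
  83–98 → 16 bp
  99–117 → 19 bp
  118–142 then 1–75 → 25 + 75 = 100 bp
Sorted largest to smallest: 100, 19, 16, 7 bp.

100, 19, 16, 7 bp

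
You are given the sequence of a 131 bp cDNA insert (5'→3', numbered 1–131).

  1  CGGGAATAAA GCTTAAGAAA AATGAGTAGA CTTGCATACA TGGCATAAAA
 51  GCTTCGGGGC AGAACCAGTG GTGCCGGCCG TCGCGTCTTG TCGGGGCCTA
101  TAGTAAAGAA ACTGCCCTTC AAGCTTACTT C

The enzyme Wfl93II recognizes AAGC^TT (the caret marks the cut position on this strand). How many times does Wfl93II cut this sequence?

3

AAGCTT occurs starting at positions 9, 49, 121.
Wfl93II cuts at 3 sites.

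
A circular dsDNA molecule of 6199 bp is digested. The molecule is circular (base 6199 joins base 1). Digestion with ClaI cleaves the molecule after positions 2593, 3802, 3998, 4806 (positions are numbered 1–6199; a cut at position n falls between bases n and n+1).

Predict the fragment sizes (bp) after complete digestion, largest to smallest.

3986, 1209, 808, 196 bp

Circular molecule, 4 cuts → 4 fragments:
  3802 − 2593 = 1209 bp
  3998 − 3802 = 196 bp
  4806 − 3998 = 808 bp
  wrap: 6199 − 4806 + 2593 = 3986 bp
Sorted largest to smallest: 3986, 1209, 808, 196 bp.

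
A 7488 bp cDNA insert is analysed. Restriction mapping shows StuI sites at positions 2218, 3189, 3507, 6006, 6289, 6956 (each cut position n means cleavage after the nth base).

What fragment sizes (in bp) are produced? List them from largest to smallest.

2499, 2218, 971, 667, 532, 318, 283 bp

Linear molecule, 6 cuts → 7 fragments:
  2218 − 0 = 2218 bp
  3189 − 2218 = 971 bp
  3507 − 3189 = 318 bp
  6006 − 3507 = 2499 bp
  6289 − 6006 = 283 bp
  6956 − 6289 = 667 bp
  7488 − 6956 = 532 bp
Sorted largest to smallest: 2499, 2218, 971, 667, 532, 318, 283 bp.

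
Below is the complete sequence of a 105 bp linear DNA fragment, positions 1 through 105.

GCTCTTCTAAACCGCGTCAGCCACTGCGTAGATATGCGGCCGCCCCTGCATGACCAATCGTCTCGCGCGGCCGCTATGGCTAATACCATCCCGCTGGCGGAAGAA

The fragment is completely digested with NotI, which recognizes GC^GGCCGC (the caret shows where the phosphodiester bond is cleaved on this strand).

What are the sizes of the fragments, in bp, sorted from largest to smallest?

NotI sites (GCGGCCGC) start at positions 36, 67.
NotI cuts after base 2 of each site, so after positions 37, 68.
Linear molecule, 2 cuts → 3 fragments:
  1–37 → 37 bp
  38–68 → 31 bp
  69–105 → 37 bp
Sorted largest to smallest: 37, 37, 31 bp.

37, 37, 31 bp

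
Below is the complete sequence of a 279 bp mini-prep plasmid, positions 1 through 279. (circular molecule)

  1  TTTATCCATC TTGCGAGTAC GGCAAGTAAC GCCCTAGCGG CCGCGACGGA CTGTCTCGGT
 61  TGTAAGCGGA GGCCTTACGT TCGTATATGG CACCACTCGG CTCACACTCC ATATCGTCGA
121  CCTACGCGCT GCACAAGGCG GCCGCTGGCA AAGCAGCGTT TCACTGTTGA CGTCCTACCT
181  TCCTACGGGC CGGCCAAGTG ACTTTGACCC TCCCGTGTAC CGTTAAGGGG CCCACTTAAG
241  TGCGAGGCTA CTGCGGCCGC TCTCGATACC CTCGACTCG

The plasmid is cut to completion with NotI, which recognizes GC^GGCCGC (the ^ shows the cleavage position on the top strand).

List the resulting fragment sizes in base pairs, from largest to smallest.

115, 101, 63 bp

NotI sites (GCGGCCGC) start at positions 37, 138, 253.
NotI cuts after base 2 of each site, so after positions 38, 139, 254.
Circular molecule, 3 cuts → 3 fragments:
  39–139 → 101 bp
  140–254 → 115 bp
  255–279 then 1–38 → 25 + 38 = 63 bp
Sorted largest to smallest: 115, 101, 63 bp.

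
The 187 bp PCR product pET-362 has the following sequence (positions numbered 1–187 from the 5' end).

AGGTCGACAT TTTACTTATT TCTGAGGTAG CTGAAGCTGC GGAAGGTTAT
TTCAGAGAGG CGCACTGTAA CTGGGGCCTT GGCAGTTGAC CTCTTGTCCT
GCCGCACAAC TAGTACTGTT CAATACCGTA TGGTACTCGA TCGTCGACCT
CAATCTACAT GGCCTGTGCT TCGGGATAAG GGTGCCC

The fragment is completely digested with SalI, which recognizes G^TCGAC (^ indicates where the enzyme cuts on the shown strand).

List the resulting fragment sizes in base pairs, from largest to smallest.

SalI sites (GTCGAC) start at positions 3, 143.
SalI cuts after the first base of each site, so after positions 3, 143.
Linear molecule, 2 cuts → 3 fragments:
  1–3 → 3 bp
  4–143 → 140 bp
  144–187 → 44 bp
Sorted largest to smallest: 140, 44, 3 bp.

140, 44, 3 bp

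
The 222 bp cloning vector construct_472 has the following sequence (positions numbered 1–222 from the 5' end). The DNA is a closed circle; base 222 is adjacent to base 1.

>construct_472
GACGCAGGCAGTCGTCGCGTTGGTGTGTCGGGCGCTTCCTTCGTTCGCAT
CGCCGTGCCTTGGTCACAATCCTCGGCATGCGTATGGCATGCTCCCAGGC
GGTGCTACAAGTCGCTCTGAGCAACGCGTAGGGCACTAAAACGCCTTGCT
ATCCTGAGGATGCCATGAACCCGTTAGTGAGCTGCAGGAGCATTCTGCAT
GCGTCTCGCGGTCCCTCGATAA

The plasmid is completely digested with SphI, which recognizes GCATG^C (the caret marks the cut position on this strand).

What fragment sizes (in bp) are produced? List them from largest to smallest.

110, 101, 11 bp

SphI sites (GCATGC) start at positions 76, 87, 197.
SphI cuts after base 5 of each site (before the last base), so after positions 80, 91, 201.
Circular molecule, 3 cuts → 3 fragments:
  81–91 → 11 bp
  92–201 → 110 bp
  202–222 then 1–80 → 21 + 80 = 101 bp
Sorted largest to smallest: 110, 101, 11 bp.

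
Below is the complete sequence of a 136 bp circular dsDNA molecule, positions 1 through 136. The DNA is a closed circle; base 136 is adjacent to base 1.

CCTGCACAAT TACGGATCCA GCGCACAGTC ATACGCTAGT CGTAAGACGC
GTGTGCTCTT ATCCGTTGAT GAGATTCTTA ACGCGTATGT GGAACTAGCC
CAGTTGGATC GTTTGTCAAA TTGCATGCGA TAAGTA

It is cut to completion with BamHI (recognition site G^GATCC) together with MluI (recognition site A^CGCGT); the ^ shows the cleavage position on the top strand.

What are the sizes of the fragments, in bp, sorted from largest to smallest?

The BamHI site (GGATCC) starts at position 14.
BamHI cuts after the first base of each site, so after position 14.
MluI sites (ACGCGT) start at positions 47, 81.
MluI cuts after the first base of each site, so after positions 47, 81.
Combined cut positions: 14, 47, 81.
Circular molecule, 3 cuts → 3 fragments:
  15–47 → 33 bp
  48–81 → 34 bp
  82–136 then 1–14 → 55 + 14 = 69 bp
Sorted largest to smallest: 69, 34, 33 bp.

69, 34, 33 bp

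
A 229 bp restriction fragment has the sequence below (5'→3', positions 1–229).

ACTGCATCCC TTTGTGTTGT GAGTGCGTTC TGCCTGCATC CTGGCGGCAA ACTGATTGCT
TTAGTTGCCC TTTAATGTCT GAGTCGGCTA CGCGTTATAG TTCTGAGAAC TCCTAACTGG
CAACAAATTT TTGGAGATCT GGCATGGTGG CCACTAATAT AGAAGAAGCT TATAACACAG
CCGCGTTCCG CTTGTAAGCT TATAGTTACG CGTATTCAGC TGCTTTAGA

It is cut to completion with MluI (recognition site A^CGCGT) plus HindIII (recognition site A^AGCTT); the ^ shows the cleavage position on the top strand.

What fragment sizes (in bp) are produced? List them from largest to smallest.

90, 76, 30, 21, 12 bp

MluI sites (ACGCGT) start at positions 90, 208.
MluI cuts after the first base of each site, so after positions 90, 208.
HindIII sites (AAGCTT) start at positions 166, 196.
HindIII cuts after the first base of each site, so after positions 166, 196.
Combined cut positions: 90, 166, 196, 208.
Linear molecule, 4 cuts → 5 fragments:
  1–90 → 90 bp
  91–166 → 76 bp
  167–196 → 30 bp
  197–208 → 12 bp
  209–229 → 21 bp
Sorted largest to smallest: 90, 76, 30, 21, 12 bp.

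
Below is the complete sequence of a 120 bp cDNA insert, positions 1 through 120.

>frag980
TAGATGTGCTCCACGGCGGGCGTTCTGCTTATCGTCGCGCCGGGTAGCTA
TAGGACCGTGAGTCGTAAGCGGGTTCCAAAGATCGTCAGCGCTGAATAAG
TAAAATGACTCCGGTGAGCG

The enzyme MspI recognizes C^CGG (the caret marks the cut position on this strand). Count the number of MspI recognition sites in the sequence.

CCGG occurs starting at positions 40, 111.
MspI cuts at 2 sites.

2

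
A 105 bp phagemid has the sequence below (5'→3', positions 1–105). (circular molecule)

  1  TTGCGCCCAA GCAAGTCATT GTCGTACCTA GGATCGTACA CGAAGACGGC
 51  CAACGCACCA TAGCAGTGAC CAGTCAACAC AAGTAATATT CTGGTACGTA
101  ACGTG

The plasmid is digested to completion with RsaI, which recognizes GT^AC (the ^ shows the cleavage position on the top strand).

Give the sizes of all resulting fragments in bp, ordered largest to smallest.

58, 35, 12 bp

RsaI sites (GTAC) start at positions 24, 36, 94.
RsaI cuts after base 2 of each site, so after positions 25, 37, 95.
Circular molecule, 3 cuts → 3 fragments:
  26–37 → 12 bp
  38–95 → 58 bp
  96–105 then 1–25 → 10 + 25 = 35 bp
Sorted largest to smallest: 58, 35, 12 bp.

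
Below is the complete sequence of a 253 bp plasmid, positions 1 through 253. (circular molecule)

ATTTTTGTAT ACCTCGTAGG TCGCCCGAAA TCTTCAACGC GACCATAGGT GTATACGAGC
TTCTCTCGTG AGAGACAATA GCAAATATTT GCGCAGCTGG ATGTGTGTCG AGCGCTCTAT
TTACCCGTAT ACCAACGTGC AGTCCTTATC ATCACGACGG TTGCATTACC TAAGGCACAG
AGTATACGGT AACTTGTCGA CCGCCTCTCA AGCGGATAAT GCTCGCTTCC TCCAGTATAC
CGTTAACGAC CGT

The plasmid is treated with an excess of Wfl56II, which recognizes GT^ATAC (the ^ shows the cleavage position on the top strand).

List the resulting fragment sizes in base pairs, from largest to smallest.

Wfl56II sites (GTATAC) start at positions 7, 51, 127, 182, 235.
Wfl56II cuts after base 2 of each site, so after positions 8, 52, 128, 183, 236.
Circular molecule, 5 cuts → 5 fragments:
  9–52 → 44 bp
  53–128 → 76 bp
  129–183 → 55 bp
  184–236 → 53 bp
  237–253 then 1–8 → 17 + 8 = 25 bp
Sorted largest to smallest: 76, 55, 53, 44, 25 bp.

76, 55, 53, 44, 25 bp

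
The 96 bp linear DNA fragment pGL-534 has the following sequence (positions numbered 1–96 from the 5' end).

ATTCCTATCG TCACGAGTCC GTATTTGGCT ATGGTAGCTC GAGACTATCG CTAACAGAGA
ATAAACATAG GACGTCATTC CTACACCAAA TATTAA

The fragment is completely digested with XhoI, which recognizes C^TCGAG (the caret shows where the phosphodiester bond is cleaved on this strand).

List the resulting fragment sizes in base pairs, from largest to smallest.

58, 38 bp

The XhoI site (CTCGAG) starts at position 38.
XhoI cuts after the first base of each site, so after position 38.
Linear molecule, 1 cut → 2 fragments:
  1–38 → 38 bp
  39–96 → 58 bp
Sorted largest to smallest: 58, 38 bp.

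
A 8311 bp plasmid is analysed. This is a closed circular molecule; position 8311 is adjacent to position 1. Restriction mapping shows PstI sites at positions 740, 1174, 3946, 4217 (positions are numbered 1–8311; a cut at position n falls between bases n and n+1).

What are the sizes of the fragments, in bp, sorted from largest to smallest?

Circular molecule, 4 cuts → 4 fragments:
  1174 − 740 = 434 bp
  3946 − 1174 = 2772 bp
  4217 − 3946 = 271 bp
  wrap: 8311 − 4217 + 740 = 4834 bp
Sorted largest to smallest: 4834, 2772, 434, 271 bp.

4834, 2772, 434, 271 bp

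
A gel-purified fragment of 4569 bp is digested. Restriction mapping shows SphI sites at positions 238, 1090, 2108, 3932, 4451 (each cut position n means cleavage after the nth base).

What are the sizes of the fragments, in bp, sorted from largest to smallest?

Linear molecule, 5 cuts → 6 fragments:
  238 − 0 = 238 bp
  1090 − 238 = 852 bp
  2108 − 1090 = 1018 bp
  3932 − 2108 = 1824 bp
  4451 − 3932 = 519 bp
  4569 − 4451 = 118 bp
Sorted largest to smallest: 1824, 1018, 852, 519, 238, 118 bp.

1824, 1018, 852, 519, 238, 118 bp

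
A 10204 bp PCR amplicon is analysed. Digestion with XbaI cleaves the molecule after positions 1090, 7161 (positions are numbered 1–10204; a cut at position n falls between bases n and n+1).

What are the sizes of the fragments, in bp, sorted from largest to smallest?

6071, 3043, 1090 bp

Linear molecule, 2 cuts → 3 fragments:
  1090 − 0 = 1090 bp
  7161 − 1090 = 6071 bp
  10204 − 7161 = 3043 bp
Sorted largest to smallest: 6071, 3043, 1090 bp.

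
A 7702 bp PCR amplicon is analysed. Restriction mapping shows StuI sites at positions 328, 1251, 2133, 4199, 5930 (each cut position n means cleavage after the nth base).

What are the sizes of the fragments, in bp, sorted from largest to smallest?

2066, 1772, 1731, 923, 882, 328 bp

Linear molecule, 5 cuts → 6 fragments:
  328 − 0 = 328 bp
  1251 − 328 = 923 bp
  2133 − 1251 = 882 bp
  4199 − 2133 = 2066 bp
  5930 − 4199 = 1731 bp
  7702 − 5930 = 1772 bp
Sorted largest to smallest: 2066, 1772, 1731, 923, 882, 328 bp.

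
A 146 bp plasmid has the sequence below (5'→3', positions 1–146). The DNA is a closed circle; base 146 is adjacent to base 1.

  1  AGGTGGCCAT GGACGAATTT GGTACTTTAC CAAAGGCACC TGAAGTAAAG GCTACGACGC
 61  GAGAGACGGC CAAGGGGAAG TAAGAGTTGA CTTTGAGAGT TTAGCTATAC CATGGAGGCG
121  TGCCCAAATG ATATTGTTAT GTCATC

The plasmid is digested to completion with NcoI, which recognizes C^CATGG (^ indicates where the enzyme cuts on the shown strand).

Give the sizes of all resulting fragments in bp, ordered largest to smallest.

103, 43 bp

NcoI sites (CCATGG) start at positions 7, 110.
NcoI cuts after the first base of each site, so after positions 7, 110.
Circular molecule, 2 cuts → 2 fragments:
  8–110 → 103 bp
  111–146 then 1–7 → 36 + 7 = 43 bp
Sorted largest to smallest: 103, 43 bp.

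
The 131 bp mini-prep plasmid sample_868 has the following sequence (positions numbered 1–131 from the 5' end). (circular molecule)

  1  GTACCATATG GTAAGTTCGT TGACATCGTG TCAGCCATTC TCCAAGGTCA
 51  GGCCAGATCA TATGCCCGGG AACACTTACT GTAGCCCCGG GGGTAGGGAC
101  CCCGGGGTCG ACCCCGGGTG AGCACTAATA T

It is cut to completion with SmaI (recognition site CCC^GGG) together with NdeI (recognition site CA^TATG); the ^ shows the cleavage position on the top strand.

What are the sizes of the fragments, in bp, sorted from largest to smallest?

54, 22, 21, 15, 12, 7 bp

SmaI sites (CCCGGG) start at positions 65, 86, 101, 113.
SmaI cuts after base 3 of each site, so after positions 67, 88, 103, 115.
NdeI sites (CATATG) start at positions 5, 59.
NdeI cuts after base 2 of each site, so after positions 6, 60.
Combined cut positions: 6, 60, 67, 88, 103, 115.
Circular molecule, 6 cuts → 6 fragments:
  7–60 → 54 bp
  61–67 → 7 bp
  68–88 → 21 bp
  89–103 → 15 bp
  104–115 → 12 bp
  116–131 then 1–6 → 16 + 6 = 22 bp
Sorted largest to smallest: 54, 22, 21, 15, 12, 7 bp.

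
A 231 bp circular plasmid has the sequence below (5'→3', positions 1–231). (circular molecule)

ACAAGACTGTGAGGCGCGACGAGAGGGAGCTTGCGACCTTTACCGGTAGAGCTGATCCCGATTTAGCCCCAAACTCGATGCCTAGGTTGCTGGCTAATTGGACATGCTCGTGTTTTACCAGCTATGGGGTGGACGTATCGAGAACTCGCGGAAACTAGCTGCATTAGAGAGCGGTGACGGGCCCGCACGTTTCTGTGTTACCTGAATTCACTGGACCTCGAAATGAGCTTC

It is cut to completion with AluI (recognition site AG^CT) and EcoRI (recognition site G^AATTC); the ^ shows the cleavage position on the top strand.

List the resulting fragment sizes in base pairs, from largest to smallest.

70, 46, 37, 33, 23, 22 bp

AluI sites (AGCT) start at positions 28, 50, 120, 157, 226.
AluI cuts after base 2 of each site, so after positions 29, 51, 121, 158, 227.
The EcoRI site (GAATTC) starts at position 204.
EcoRI cuts after the first base of each site, so after position 204.
Combined cut positions: 29, 51, 121, 158, 204, 227.
Circular molecule, 6 cuts → 6 fragments:
  30–51 → 22 bp
  52–121 → 70 bp
  122–158 → 37 bp
  159–204 → 46 bp
  205–227 → 23 bp
  228–231 then 1–29 → 4 + 29 = 33 bp
Sorted largest to smallest: 70, 46, 37, 33, 23, 22 bp.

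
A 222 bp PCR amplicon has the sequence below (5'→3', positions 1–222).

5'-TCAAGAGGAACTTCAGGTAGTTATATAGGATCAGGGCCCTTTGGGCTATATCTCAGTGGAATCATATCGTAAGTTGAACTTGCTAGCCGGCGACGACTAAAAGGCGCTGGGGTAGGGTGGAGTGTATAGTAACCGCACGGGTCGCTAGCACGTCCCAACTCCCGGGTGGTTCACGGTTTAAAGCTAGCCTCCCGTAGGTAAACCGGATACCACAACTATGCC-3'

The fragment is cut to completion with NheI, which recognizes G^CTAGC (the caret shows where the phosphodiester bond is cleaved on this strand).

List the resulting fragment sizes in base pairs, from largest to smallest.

NheI sites (GCTAGC) start at positions 82, 144, 183.
NheI cuts after the first base of each site, so after positions 82, 144, 183.
Linear molecule, 3 cuts → 4 fragments:
  1–82 → 82 bp
  83–144 → 62 bp
  145–183 → 39 bp
  184–222 → 39 bp
Sorted largest to smallest: 82, 62, 39, 39 bp.

82, 62, 39, 39 bp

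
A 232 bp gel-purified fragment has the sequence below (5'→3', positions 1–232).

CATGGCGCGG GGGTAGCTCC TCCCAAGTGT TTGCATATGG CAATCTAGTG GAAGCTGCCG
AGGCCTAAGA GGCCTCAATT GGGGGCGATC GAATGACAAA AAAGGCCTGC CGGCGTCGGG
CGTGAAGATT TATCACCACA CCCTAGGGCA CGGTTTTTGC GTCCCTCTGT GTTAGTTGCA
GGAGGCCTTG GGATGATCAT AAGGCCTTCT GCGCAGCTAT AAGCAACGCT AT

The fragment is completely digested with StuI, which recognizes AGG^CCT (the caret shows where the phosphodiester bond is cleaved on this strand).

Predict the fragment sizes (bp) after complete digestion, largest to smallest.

80, 63, 33, 28, 19, 9 bp

StuI sites (AGGCCT) start at positions 61, 70, 103, 183, 202.
StuI cuts after base 3 of each site, so after positions 63, 72, 105, 185, 204.
Linear molecule, 5 cuts → 6 fragments:
  1–63 → 63 bp
  64–72 → 9 bp
  73–105 → 33 bp
  106–185 → 80 bp
  186–204 → 19 bp
  205–232 → 28 bp
Sorted largest to smallest: 80, 63, 33, 28, 19, 9 bp.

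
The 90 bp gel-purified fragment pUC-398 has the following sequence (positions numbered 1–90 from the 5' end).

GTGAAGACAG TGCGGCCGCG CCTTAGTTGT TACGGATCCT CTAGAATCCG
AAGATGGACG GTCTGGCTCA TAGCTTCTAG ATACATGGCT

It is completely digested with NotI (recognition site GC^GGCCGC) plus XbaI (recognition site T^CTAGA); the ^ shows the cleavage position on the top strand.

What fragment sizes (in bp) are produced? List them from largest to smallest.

The NotI site (GCGGCCGC) starts at position 12.
NotI cuts after base 2 of each site, so after position 13.
XbaI sites (TCTAGA) start at positions 40, 76.
XbaI cuts after the first base of each site, so after positions 40, 76.
Combined cut positions: 13, 40, 76.
Linear molecule, 3 cuts → 4 fragments:
  1–13 → 13 bp
  14–40 → 27 bp
  41–76 → 36 bp
  77–90 → 14 bp
Sorted largest to smallest: 36, 27, 14, 13 bp.

36, 27, 14, 13 bp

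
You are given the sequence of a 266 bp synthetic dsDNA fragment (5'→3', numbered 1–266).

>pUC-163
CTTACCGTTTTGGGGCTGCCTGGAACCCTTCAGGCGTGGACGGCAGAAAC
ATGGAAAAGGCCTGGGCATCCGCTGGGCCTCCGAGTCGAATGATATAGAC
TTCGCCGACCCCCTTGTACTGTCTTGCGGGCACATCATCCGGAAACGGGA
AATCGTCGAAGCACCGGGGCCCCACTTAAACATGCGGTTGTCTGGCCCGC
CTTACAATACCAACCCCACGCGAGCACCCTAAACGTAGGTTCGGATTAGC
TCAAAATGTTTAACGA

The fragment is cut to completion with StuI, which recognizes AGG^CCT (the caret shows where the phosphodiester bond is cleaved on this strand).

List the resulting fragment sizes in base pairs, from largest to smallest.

206, 60 bp

The StuI site (AGGCCT) starts at position 58.
StuI cuts after base 3 of each site, so after position 60.
Linear molecule, 1 cut → 2 fragments:
  1–60 → 60 bp
  61–266 → 206 bp
Sorted largest to smallest: 206, 60 bp.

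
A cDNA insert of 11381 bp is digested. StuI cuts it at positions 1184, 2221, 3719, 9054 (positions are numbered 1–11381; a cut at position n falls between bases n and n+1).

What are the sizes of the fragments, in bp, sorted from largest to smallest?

5335, 2327, 1498, 1184, 1037 bp

Linear molecule, 4 cuts → 5 fragments:
  1184 − 0 = 1184 bp
  2221 − 1184 = 1037 bp
  3719 − 2221 = 1498 bp
  9054 − 3719 = 5335 bp
  11381 − 9054 = 2327 bp
Sorted largest to smallest: 5335, 2327, 1498, 1184, 1037 bp.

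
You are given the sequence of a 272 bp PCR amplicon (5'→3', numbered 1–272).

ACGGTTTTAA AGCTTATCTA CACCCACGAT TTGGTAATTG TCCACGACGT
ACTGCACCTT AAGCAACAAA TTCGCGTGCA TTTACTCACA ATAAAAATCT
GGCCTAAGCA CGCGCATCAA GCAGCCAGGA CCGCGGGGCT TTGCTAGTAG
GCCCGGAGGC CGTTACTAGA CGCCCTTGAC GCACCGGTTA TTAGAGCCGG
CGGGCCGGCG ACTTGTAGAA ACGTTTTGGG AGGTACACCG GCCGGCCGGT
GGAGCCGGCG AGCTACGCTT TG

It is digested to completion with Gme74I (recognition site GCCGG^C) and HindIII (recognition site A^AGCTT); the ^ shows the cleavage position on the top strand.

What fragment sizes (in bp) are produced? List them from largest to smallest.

190, 37, 14, 13, 10, 8 bp

Gme74I sites (GCCGGC) start at positions 196, 204, 241, 254.
Gme74I cuts after base 5 of each site (before the last base), so after positions 200, 208, 245, 258.
The HindIII site (AAGCTT) starts at position 10.
HindIII cuts after the first base of each site, so after position 10.
Combined cut positions: 10, 200, 208, 245, 258.
Linear molecule, 5 cuts → 6 fragments:
  1–10 → 10 bp
  11–200 → 190 bp
  201–208 → 8 bp
  209–245 → 37 bp
  246–258 → 13 bp
  259–272 → 14 bp
Sorted largest to smallest: 190, 37, 14, 13, 10, 8 bp.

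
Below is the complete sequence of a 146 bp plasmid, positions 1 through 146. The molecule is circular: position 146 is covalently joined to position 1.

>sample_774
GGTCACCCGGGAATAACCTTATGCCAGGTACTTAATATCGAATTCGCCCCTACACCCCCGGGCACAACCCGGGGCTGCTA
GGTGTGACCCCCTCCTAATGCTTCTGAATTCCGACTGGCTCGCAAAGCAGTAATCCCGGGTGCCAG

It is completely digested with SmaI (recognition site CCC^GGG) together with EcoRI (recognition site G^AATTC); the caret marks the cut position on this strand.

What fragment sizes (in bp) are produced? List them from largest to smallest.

SmaI sites (CCCGGG) start at positions 6, 57, 68, 135.
SmaI cuts after base 3 of each site, so after positions 8, 59, 70, 137.
EcoRI sites (GAATTC) start at positions 40, 106.
EcoRI cuts after the first base of each site, so after positions 40, 106.
Combined cut positions: 8, 40, 59, 70, 106, 137.
Circular molecule, 6 cuts → 6 fragments:
  9–40 → 32 bp
  41–59 → 19 bp
  60–70 → 11 bp
  71–106 → 36 bp
  107–137 → 31 bp
  138–146 then 1–8 → 9 + 8 = 17 bp
Sorted largest to smallest: 36, 32, 31, 19, 17, 11 bp.

36, 32, 31, 19, 17, 11 bp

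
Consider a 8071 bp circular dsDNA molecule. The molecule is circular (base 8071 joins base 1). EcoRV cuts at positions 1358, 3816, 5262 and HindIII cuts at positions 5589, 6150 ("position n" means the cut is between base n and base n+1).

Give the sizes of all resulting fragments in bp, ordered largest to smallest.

3279, 2458, 1446, 561, 327 bp

Combined cut positions (sorted): 1358, 3816, 5262, 5589, 6150.
Circular molecule, 5 cuts → 5 fragments:
  3816 − 1358 = 2458 bp
  5262 − 3816 = 1446 bp
  5589 − 5262 = 327 bp
  6150 − 5589 = 561 bp
  wrap: 8071 − 6150 + 1358 = 3279 bp
Sorted largest to smallest: 3279, 2458, 1446, 561, 327 bp.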